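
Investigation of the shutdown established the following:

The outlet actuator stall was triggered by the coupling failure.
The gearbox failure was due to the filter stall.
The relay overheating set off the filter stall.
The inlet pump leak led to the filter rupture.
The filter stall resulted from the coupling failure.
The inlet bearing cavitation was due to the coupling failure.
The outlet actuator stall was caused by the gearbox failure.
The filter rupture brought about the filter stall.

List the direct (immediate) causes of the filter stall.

Upstream contributors include the inlet pump leak, but only the coupling failure, the filter rupture, the relay overheating feed directly into the filter stall.

the coupling failure, the filter rupture, the relay overheating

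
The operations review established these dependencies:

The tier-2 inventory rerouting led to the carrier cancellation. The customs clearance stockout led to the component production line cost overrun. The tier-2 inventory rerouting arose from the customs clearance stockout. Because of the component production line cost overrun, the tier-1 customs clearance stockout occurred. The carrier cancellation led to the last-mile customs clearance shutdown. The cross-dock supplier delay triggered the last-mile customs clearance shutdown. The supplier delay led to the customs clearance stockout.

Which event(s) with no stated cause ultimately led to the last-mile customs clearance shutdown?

Tracing upstream from the last-mile customs clearance shutdown: the last-mile customs clearance shutdown ← the carrier cancellation ← the tier-2 inventory rerouting ← the customs clearance stockout ← the supplier delay.
A separate upstream branch: the last-mile customs clearance shutdown ← the cross-dock supplier delay.
Each of those chain origins has no stated cause.

the cross-dock supplier delay, the supplier delay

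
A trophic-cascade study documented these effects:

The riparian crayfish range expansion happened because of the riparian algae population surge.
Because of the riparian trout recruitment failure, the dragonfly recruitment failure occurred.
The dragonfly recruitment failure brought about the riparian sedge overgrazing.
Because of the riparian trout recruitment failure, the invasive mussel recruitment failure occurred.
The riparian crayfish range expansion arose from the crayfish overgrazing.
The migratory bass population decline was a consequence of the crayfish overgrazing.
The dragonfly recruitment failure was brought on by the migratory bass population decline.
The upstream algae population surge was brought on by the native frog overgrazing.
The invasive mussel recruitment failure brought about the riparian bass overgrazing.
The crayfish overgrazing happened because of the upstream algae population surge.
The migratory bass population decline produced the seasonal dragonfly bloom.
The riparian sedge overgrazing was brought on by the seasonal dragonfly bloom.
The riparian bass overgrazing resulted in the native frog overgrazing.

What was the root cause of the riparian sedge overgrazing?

the riparian trout recruitment failure

Tracing upstream from the riparian sedge overgrazing: the riparian sedge overgrazing ← the dragonfly recruitment failure ← the riparian trout recruitment failure.
The riparian trout recruitment failure has no stated cause, so it is the root.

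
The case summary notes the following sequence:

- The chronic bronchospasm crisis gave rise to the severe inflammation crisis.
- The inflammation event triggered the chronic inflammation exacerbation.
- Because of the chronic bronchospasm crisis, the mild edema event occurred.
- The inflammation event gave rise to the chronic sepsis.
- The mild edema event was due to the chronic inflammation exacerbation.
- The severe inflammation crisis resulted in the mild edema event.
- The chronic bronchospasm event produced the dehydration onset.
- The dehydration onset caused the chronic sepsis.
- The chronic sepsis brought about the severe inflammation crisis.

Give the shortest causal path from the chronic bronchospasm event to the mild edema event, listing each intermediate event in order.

the chronic bronchospasm event → the dehydration onset
the dehydration onset → the chronic sepsis
the chronic sepsis → the severe inflammation crisis
the severe inflammation crisis → the mild edema event
Length: 4 steps.

the chronic bronchospasm event → the dehydration onset → the chronic sepsis → the severe inflammation crisis → the mild edema event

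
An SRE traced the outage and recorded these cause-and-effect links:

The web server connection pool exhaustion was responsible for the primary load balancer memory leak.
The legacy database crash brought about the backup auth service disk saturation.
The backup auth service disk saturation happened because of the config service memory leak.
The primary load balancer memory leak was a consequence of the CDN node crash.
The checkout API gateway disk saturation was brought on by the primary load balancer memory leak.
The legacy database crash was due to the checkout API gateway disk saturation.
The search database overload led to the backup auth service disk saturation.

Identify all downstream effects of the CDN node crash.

Direct effects: the primary load balancer memory leak.
2 steps out: the checkout API gateway disk saturation.
3 steps out: the legacy database crash.
4 steps out: the backup auth service disk saturation.
Not reachable from it: the search database overload, the web server connection pool exhaustion, the config service memory leak.

the backup auth service disk saturation, the checkout API gateway disk saturation, the legacy database crash, the primary load balancer memory leak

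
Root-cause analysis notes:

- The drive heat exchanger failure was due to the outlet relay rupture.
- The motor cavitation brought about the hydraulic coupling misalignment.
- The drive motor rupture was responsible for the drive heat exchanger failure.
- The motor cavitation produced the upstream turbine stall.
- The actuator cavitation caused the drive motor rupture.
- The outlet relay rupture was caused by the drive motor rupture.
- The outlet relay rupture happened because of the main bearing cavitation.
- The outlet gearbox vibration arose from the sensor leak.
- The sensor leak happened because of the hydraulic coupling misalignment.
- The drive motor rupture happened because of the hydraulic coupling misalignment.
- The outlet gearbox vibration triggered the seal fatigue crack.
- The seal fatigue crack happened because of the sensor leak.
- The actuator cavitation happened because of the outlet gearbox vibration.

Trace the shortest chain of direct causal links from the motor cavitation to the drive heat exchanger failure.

the motor cavitation → the hydraulic coupling misalignment
the hydraulic coupling misalignment → the drive motor rupture
the drive motor rupture → the drive heat exchanger failure
Length: 3 steps.

the motor cavitation → the hydraulic coupling misalignment → the drive motor rupture → the drive heat exchanger failure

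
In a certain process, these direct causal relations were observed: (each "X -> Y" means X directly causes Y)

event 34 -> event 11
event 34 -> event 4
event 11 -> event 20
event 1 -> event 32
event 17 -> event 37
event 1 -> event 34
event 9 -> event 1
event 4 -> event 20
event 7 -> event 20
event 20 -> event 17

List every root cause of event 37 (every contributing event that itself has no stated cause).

event 7, event 9

Tracing upstream from event 37: event 37 ← event 17 ← event 20 ← event 7.
A separate upstream branch: event 37 ← event 17 ← event 20 ← event 11 ← event 34 ← event 1 ← event 9.
Each of those chain origins has no stated cause.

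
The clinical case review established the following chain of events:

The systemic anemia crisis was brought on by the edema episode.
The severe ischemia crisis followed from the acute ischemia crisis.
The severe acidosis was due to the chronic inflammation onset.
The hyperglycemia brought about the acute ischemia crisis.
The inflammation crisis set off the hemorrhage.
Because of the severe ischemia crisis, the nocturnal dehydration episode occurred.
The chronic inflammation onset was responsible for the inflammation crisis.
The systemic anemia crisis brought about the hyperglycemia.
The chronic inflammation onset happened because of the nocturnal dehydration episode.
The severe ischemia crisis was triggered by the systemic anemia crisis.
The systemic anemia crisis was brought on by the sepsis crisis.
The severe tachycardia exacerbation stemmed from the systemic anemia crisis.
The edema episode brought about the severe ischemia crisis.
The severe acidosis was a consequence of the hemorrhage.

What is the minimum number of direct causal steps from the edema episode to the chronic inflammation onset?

3

Shortest chain: the edema episode → the severe ischemia crisis → the nocturnal dehydration episode → the chronic inflammation onset.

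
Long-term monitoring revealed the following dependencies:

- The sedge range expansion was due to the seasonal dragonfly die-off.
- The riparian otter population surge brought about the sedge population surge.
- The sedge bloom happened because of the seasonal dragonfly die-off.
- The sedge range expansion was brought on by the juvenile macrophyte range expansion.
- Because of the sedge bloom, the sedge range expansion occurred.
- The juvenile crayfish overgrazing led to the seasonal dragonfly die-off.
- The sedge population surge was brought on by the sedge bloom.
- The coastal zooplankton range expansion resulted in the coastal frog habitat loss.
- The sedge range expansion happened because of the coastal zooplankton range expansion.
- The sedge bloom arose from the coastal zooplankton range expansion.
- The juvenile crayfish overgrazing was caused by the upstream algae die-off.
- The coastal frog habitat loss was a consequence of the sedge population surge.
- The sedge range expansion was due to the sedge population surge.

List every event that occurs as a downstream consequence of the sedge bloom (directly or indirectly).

the coastal frog habitat loss, the sedge population surge, the sedge range expansion

Direct effects: the sedge population surge, the sedge range expansion.
2 steps out: the coastal frog habitat loss.
Not reachable from it: the upstream algae die-off, the juvenile crayfish overgrazing, the seasonal dragonfly die-off, the coastal zooplankton range expansion, the riparian otter population surge, the juvenile macrophyte range expansion.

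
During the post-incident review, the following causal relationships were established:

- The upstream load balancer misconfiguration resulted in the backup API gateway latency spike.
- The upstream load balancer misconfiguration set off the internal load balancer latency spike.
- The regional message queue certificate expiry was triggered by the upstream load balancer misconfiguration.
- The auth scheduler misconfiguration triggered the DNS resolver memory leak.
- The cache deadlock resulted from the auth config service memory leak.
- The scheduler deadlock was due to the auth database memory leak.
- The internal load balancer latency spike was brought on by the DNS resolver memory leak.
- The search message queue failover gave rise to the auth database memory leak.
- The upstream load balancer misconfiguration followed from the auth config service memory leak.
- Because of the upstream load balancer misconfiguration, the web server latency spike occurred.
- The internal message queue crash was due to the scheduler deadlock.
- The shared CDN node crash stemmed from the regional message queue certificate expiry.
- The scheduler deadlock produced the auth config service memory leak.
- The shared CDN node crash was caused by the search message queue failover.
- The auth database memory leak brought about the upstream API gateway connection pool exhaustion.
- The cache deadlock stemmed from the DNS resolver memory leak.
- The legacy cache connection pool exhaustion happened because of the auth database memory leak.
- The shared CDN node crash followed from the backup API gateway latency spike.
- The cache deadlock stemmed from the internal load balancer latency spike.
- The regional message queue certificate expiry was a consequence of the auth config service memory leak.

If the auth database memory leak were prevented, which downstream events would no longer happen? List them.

the auth config service memory leak, the backup API gateway latency spike, the internal message queue crash, the legacy cache connection pool exhaustion, the regional message queue certificate expiry, the scheduler deadlock, the upstream API gateway connection pool exhaustion, the upstream load balancer misconfiguration, the web server latency spike

Downstream of the auth database memory leak: the legacy cache connection pool exhaustion, the scheduler deadlock, the auth config service memory leak, the upstream load balancer misconfiguration, the upstream API gateway connection pool exhaustion, the web server latency spike, the regional message queue certificate expiry, the internal message queue crash, the internal load balancer latency spike, the cache deadlock, the backup API gateway latency spike, the shared CDN node crash.
Of those, still caused via another path: the internal load balancer latency spike, the cache deadlock, the shared CDN node crash.
The remainder have no surviving cause.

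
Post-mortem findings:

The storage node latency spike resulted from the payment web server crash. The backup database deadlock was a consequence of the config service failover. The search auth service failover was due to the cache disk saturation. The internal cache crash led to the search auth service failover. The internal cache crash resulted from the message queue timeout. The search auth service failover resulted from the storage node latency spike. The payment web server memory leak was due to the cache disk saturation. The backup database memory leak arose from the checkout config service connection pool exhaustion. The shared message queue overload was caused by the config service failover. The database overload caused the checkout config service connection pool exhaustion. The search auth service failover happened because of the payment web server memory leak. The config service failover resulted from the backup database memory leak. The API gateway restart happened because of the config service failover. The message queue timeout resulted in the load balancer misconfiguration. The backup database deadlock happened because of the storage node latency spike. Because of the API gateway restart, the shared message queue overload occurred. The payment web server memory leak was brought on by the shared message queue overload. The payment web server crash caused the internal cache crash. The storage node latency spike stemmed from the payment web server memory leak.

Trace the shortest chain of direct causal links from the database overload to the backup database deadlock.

the database overload → the checkout config service connection pool exhaustion
the checkout config service connection pool exhaustion → the backup database memory leak
the backup database memory leak → the config service failover
the config service failover → the backup database deadlock
Length: 4 steps.

the database overload → the checkout config service connection pool exhaustion → the backup database memory leak → the config service failover → the backup database deadlock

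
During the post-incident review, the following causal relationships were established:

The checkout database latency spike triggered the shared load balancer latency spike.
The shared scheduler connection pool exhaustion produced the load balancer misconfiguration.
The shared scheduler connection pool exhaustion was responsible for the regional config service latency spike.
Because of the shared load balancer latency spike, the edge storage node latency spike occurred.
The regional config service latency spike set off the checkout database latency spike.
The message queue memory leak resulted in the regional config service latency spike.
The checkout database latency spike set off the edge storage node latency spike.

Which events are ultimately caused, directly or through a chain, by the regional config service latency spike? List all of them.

the checkout database latency spike, the edge storage node latency spike, the shared load balancer latency spike

Direct effects: the checkout database latency spike.
2 steps out: the shared load balancer latency spike, the edge storage node latency spike.
Not reachable from it: the shared scheduler connection pool exhaustion, the load balancer misconfiguration, the message queue memory leak.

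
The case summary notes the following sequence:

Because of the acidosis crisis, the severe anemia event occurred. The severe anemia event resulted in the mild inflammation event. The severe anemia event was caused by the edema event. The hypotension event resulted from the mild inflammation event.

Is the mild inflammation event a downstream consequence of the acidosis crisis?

Yes

There is a causal chain: the acidosis crisis → the severe anemia event → the mild inflammation event.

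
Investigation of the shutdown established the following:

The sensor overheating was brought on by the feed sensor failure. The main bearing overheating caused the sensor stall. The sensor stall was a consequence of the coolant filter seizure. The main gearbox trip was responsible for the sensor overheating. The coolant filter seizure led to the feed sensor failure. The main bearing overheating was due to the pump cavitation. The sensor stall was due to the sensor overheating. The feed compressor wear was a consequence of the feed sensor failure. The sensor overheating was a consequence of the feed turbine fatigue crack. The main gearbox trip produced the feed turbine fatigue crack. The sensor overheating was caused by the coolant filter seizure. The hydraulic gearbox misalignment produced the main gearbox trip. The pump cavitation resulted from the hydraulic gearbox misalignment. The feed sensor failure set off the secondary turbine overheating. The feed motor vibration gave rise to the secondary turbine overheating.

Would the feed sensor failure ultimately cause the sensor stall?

There is a causal chain: the feed sensor failure → the sensor overheating → the sensor stall.

Yes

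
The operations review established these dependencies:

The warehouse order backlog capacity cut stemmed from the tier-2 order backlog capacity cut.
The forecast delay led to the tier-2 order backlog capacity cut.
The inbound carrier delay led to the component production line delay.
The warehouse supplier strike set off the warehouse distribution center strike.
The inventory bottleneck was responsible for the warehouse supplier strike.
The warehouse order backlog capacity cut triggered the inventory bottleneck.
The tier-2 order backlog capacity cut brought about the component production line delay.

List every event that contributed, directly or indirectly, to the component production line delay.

the forecast delay, the inbound carrier delay, the tier-2 order backlog capacity cut

Immediate causes of the component production line delay: the tier-2 order backlog capacity cut, the inbound carrier delay.
Further upstream: the forecast delay.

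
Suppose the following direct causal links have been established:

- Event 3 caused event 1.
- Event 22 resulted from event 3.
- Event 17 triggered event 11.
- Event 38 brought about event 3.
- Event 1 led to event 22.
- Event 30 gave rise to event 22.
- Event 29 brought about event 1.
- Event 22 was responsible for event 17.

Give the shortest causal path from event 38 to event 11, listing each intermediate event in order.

event 38 → event 3 → event 22 → event 17 → event 11

event 38 → event 3
event 3 → event 22
event 22 → event 17
event 17 → event 11
Length: 4 steps.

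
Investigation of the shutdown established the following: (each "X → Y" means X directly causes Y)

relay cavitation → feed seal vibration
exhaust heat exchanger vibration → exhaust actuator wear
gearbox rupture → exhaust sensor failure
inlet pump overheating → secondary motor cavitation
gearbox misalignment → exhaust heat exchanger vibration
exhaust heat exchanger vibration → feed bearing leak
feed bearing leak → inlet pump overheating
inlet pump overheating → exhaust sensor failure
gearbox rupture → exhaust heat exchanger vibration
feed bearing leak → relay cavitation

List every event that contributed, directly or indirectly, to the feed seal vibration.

Immediate cause of the feed seal vibration: the relay cavitation.
Further upstream: the gearbox rupture, the exhaust heat exchanger vibration, the feed bearing leak, the gearbox misalignment.

the exhaust heat exchanger vibration, the feed bearing leak, the gearbox misalignment, the gearbox rupture, the relay cavitation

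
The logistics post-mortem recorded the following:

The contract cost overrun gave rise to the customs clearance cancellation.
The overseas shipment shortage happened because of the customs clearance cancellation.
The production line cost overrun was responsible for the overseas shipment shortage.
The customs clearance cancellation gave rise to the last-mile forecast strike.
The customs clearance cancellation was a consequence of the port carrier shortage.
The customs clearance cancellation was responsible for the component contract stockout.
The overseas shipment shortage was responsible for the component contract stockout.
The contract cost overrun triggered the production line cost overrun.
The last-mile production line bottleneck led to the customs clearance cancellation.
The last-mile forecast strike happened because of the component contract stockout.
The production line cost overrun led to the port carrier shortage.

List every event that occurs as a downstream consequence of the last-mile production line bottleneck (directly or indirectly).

the component contract stockout, the customs clearance cancellation, the last-mile forecast strike, the overseas shipment shortage

Direct effects: the customs clearance cancellation.
2 steps out: the overseas shipment shortage, the component contract stockout, the last-mile forecast strike.
Not reachable from it: the contract cost overrun, the production line cost overrun, the port carrier shortage.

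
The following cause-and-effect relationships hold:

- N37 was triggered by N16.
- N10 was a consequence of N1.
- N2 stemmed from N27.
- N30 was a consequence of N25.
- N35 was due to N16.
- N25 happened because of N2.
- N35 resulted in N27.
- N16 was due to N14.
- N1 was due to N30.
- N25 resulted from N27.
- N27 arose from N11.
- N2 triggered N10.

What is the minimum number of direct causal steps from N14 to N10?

5

Shortest chain: N14 → N16 → N35 → N27 → N2 → N10.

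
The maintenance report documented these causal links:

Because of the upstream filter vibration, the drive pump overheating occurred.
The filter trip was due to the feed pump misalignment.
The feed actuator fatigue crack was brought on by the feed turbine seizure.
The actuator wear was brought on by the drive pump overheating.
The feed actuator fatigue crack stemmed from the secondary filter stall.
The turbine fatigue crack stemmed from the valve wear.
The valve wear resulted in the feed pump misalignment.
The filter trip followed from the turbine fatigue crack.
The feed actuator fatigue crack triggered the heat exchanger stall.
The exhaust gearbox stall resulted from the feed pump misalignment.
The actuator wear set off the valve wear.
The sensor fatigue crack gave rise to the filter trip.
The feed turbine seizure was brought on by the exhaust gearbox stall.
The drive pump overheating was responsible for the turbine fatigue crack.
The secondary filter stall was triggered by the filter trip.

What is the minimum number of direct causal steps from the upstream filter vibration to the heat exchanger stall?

Shortest chain: the upstream filter vibration → the drive pump overheating → the turbine fatigue crack → the filter trip → the secondary filter stall → the feed actuator fatigue crack → the heat exchanger stall.

6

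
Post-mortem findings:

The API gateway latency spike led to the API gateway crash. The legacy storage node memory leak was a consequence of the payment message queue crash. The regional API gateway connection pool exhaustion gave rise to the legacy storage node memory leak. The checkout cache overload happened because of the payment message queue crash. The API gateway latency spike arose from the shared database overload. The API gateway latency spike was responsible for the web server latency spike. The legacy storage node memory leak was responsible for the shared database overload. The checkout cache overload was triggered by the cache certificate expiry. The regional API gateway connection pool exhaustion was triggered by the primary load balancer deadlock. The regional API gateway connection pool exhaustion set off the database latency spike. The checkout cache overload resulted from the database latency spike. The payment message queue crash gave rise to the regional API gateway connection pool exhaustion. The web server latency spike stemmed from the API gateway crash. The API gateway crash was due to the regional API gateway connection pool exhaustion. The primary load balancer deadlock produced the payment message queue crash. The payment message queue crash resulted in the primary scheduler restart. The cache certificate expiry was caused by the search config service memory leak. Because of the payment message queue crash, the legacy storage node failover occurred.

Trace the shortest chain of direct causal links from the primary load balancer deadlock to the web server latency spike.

the primary load balancer deadlock → the regional API gateway connection pool exhaustion → the API gateway crash → the web server latency spike

the primary load balancer deadlock → the regional API gateway connection pool exhaustion
the regional API gateway connection pool exhaustion → the API gateway crash
the API gateway crash → the web server latency spike
Length: 3 steps.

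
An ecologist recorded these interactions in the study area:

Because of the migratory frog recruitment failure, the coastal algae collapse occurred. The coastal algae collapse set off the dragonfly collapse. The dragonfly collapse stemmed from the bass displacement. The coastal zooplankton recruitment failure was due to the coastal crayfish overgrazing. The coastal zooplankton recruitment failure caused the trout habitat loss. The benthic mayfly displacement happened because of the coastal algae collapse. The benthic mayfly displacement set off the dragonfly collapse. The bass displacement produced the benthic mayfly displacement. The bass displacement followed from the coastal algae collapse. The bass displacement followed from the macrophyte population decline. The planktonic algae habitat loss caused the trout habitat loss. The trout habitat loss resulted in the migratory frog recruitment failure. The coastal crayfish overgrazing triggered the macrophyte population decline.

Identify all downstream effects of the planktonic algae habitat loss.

Direct effects: the trout habitat loss.
2 steps out: the migratory frog recruitment failure.
3 steps out: the coastal algae collapse.
4 steps out: the bass displacement, the benthic mayfly displacement, the dragonfly collapse.
Not reachable from it: the coastal crayfish overgrazing, the coastal zooplankton recruitment failure, the macrophyte population decline.

the bass displacement, the benthic mayfly displacement, the coastal algae collapse, the dragonfly collapse, the migratory frog recruitment failure, the trout habitat loss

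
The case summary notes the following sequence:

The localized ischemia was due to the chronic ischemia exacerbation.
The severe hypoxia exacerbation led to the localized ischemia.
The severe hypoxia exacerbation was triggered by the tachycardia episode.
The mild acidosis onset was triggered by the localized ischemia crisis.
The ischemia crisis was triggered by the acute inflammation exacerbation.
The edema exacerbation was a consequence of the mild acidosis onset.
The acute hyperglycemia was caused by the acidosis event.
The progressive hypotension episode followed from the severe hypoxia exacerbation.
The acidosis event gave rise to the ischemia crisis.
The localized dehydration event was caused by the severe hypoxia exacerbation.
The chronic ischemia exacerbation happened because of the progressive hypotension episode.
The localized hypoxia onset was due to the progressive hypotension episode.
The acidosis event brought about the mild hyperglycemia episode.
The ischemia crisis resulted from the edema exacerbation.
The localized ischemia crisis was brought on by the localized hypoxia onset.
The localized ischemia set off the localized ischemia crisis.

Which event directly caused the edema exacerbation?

Upstream contributors include the tachycardia episode, the severe hypoxia exacerbation, the progressive hypotension episode, the chronic ischemia exacerbation, the localized ischemia, the localized hypoxia onset, the localized ischemia crisis, but only the mild acidosis onset feeds directly into the edema exacerbation.

the mild acidosis onset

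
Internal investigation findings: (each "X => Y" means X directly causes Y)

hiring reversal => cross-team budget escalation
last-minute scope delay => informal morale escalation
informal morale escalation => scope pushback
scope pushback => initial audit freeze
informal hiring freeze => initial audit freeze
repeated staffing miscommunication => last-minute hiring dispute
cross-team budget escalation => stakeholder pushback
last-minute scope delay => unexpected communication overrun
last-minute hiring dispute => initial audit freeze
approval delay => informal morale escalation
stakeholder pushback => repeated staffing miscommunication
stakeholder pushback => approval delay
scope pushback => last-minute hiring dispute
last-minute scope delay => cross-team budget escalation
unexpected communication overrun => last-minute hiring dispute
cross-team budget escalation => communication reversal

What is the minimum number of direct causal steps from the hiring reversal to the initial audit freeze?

5

Shortest chain: the hiring reversal → the cross-team budget escalation → the stakeholder pushback → the repeated staffing miscommunication → the last-minute hiring dispute → the initial audit freeze.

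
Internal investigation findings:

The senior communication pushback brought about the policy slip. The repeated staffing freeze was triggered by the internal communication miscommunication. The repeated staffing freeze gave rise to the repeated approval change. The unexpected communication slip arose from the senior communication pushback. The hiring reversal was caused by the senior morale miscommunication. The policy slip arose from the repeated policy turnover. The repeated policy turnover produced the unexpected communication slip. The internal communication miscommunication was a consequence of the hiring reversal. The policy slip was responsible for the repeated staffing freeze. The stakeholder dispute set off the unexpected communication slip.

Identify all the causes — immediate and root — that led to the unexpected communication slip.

the repeated policy turnover, the senior communication pushback, the stakeholder dispute

Immediate causes of the unexpected communication slip: the senior communication pushback, the stakeholder dispute, the repeated policy turnover.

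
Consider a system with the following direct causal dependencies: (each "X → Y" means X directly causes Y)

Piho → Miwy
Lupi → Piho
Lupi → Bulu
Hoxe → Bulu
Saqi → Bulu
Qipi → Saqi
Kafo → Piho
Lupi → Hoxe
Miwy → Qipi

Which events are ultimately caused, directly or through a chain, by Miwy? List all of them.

Direct effects: Qipi.
2 steps out: Saqi.
3 steps out: Bulu.
Not reachable from it: Lupi, Piho, Hoxe, Kafo.

Bulu, Qipi, Saqi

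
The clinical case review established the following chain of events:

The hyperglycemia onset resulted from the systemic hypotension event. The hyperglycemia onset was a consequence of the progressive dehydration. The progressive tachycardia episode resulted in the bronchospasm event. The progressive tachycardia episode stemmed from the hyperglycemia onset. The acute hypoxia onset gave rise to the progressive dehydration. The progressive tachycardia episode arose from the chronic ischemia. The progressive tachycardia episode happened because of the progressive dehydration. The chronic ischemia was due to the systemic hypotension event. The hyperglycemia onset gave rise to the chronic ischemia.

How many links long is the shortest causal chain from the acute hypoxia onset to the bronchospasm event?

3

Shortest chain: the acute hypoxia onset → the progressive dehydration → the progressive tachycardia episode → the bronchospasm event.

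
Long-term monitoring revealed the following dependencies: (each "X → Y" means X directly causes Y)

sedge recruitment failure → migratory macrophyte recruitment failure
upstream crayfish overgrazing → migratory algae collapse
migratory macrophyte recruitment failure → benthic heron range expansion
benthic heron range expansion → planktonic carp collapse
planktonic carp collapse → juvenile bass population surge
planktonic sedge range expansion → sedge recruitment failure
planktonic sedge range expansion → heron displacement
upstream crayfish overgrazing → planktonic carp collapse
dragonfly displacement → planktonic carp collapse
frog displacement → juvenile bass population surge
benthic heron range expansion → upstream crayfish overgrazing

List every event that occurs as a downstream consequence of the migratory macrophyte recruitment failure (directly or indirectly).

Direct effects: the benthic heron range expansion.
2 steps out: the upstream crayfish overgrazing, the planktonic carp collapse.
3 steps out: the migratory algae collapse, the juvenile bass population surge.
Not reachable from it: the planktonic sedge range expansion, the heron displacement, the sedge recruitment failure, the dragonfly displacement, the frog displacement.

the benthic heron range expansion, the juvenile bass population surge, the migratory algae collapse, the planktonic carp collapse, the upstream crayfish overgrazing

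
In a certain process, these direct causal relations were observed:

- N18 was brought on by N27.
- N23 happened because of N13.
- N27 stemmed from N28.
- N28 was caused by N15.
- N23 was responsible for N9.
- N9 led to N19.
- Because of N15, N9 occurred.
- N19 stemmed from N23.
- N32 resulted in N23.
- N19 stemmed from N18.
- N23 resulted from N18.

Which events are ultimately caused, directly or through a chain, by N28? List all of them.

N18, N19, N23, N27, N9

Direct effects: N27.
2 steps out: N18.
3 steps out: N23, N19.
4 steps out: N9.
Not reachable from it: N15, N32, N13.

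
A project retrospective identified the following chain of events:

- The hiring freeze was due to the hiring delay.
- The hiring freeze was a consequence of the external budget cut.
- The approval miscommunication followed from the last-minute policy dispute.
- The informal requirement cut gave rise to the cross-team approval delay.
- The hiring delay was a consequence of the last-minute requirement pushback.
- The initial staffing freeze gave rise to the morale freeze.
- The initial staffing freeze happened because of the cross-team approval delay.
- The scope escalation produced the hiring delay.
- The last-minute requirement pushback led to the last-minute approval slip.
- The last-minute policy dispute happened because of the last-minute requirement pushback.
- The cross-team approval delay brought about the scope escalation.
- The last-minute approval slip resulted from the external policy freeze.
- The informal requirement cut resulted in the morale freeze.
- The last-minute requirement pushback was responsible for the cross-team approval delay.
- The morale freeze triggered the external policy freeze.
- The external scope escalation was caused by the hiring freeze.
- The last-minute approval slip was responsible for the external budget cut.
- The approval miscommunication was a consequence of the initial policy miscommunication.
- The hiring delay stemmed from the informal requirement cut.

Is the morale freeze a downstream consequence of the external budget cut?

No

The external budget cut leads to the hiring freeze, the external scope escalation; the morale freeze is not among them.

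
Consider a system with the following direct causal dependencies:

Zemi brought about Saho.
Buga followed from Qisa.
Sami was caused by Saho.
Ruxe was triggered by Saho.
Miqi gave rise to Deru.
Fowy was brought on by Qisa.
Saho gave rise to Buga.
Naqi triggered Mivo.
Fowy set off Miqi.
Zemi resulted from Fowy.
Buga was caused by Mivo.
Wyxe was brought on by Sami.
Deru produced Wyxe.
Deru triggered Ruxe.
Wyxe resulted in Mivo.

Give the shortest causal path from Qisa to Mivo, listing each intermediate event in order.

Qisa → Fowy
Fowy → Miqi
Miqi → Deru
Deru → Wyxe
Wyxe → Mivo
Length: 5 steps.

Qisa → Fowy → Miqi → Deru → Wyxe → Mivo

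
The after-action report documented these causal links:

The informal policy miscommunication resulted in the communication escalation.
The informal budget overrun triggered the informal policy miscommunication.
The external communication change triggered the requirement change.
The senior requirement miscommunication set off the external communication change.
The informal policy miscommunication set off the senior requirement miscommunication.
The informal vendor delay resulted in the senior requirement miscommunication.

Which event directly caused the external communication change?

the senior requirement miscommunication

Upstream contributors include the informal budget overrun, the informal policy miscommunication, the informal vendor delay, but only the senior requirement miscommunication feeds directly into the external communication change.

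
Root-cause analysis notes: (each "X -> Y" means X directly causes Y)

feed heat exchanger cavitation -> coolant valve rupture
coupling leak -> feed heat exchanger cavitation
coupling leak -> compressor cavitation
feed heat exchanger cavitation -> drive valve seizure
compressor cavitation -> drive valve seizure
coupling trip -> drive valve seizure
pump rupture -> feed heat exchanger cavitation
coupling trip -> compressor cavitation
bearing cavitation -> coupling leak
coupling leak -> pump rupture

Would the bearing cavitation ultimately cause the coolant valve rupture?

There is a causal chain: the bearing cavitation → the coupling leak → the feed heat exchanger cavitation → the coolant valve rupture.

Yes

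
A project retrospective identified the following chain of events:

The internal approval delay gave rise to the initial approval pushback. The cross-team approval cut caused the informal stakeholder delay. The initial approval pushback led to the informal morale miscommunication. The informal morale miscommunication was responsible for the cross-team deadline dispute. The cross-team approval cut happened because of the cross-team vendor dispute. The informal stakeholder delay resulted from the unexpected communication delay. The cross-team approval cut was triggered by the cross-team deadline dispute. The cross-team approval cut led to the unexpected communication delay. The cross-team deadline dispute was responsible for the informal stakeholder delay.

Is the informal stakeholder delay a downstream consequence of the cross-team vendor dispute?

There is a causal chain: the cross-team vendor dispute → the cross-team approval cut → the informal stakeholder delay.

Yes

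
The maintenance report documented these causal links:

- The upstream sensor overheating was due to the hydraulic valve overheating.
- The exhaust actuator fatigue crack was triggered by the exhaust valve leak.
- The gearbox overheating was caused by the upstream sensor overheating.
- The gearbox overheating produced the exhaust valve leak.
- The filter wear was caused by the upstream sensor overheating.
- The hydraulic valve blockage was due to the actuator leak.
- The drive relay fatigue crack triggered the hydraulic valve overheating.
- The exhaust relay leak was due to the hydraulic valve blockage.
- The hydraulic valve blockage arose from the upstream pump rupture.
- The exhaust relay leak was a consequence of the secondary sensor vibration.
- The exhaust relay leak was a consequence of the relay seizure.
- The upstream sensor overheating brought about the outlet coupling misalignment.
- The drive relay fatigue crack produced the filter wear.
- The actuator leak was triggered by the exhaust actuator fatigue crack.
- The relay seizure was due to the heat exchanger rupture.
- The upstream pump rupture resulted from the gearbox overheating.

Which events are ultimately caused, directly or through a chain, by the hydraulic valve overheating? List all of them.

Direct effects: the upstream sensor overheating.
2 steps out: the filter wear, the gearbox overheating, the outlet coupling misalignment.
3 steps out: the exhaust valve leak, the upstream pump rupture.
4 steps out: the exhaust actuator fatigue crack, the hydraulic valve blockage.
5 steps out: the actuator leak, the exhaust relay leak.
Not reachable from it: the drive relay fatigue crack, the secondary sensor vibration, the heat exchanger rupture, the relay seizure.

the actuator leak, the exhaust actuator fatigue crack, the exhaust relay leak, the exhaust valve leak, the filter wear, the gearbox overheating, the hydraulic valve blockage, the outlet coupling misalignment, the upstream pump rupture, the upstream sensor overheating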